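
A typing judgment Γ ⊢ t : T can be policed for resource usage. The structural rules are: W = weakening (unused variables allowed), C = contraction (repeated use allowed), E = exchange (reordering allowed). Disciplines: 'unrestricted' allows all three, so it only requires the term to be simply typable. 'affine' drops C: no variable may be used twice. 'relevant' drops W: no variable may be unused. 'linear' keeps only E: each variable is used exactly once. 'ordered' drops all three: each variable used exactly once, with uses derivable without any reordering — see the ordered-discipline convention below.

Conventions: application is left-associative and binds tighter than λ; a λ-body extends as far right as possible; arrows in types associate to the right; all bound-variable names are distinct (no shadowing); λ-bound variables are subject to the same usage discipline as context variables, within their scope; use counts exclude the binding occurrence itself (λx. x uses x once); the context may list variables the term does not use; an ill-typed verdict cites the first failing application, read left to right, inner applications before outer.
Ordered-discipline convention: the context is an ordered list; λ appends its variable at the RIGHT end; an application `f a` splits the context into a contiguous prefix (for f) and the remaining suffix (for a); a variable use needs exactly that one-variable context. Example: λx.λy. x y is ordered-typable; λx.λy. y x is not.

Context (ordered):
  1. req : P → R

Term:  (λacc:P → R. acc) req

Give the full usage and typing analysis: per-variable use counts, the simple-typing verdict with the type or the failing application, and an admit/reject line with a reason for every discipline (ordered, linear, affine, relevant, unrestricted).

usage: req ×1, acc [bound] ×1
use order (left to right): acc, req
typing: well-typed — term : P → R
ordered: ✓ — single-use (req, acc), ordered derivation ok
linear: ✓ — req, acc: one use apiece
affine: ✓ — none of req, acc used more than once
relevant: ✓ — every one of req, acc appears
unrestricted: ✓ — simply typable at P → R; W, C, E all held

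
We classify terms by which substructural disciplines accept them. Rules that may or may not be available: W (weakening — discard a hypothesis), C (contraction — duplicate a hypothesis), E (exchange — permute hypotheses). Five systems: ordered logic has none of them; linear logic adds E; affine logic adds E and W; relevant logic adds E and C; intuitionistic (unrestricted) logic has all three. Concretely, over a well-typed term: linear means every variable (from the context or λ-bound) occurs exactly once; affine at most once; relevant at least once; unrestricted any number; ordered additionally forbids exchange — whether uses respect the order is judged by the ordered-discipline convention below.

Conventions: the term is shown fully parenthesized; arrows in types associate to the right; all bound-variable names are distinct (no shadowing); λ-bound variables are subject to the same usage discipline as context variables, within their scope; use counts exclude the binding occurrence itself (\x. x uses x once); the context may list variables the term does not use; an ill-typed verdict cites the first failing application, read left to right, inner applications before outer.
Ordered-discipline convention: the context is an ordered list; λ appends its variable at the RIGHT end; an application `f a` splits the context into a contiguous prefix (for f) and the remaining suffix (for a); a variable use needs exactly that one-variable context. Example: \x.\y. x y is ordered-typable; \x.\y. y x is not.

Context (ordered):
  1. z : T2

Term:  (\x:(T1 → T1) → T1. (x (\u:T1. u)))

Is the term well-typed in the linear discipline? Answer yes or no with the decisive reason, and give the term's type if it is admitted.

no — z left unused
use counts: z: 0; x (bound): 1; u (bound): 1
left-to-right use order: x, u
typing: the term checks, with type ((T1 → T1) → T1) → T1
per-discipline verdicts: ordered ✗ · linear ✗ · affine ✓ · relevant ✗ · unrestricted ✓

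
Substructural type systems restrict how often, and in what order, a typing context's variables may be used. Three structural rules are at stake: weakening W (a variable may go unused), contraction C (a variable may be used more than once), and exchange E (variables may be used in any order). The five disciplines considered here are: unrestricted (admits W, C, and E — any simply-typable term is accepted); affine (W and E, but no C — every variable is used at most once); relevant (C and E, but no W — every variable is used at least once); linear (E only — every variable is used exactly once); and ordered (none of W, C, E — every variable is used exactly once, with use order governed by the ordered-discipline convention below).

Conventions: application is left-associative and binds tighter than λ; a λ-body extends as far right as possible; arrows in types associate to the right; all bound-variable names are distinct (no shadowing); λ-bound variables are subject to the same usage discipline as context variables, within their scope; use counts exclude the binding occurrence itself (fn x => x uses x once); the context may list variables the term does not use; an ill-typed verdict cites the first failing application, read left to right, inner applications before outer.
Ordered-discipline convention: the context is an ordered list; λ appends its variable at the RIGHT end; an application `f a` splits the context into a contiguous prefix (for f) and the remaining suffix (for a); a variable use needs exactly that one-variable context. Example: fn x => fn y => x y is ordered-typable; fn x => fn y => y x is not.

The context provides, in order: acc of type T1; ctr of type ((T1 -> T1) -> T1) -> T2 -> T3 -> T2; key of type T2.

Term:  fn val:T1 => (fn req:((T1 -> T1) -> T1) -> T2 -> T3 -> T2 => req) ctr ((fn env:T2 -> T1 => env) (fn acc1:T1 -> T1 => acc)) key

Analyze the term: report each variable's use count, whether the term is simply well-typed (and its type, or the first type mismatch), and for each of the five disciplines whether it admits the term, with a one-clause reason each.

counts: acc: 1×; ctr: 1×; key: 1×; val [bound]: 0×; req [bound]: 1×; env [bound]: 1×; acc1 [bound]: 0×
use order (left to right): req, ctr, env, acc, key
typing: ill-typed: an application expects T2 -> T1 but receives (T1 -> T1) -> T1
ordered: ✗, the type mismatch rejects it
linear: ✗, not simply typable
affine: ✗, fails simple typing
relevant: ✗, a type mismatch blocks all five
unrestricted: ✗, the type mismatch rejects it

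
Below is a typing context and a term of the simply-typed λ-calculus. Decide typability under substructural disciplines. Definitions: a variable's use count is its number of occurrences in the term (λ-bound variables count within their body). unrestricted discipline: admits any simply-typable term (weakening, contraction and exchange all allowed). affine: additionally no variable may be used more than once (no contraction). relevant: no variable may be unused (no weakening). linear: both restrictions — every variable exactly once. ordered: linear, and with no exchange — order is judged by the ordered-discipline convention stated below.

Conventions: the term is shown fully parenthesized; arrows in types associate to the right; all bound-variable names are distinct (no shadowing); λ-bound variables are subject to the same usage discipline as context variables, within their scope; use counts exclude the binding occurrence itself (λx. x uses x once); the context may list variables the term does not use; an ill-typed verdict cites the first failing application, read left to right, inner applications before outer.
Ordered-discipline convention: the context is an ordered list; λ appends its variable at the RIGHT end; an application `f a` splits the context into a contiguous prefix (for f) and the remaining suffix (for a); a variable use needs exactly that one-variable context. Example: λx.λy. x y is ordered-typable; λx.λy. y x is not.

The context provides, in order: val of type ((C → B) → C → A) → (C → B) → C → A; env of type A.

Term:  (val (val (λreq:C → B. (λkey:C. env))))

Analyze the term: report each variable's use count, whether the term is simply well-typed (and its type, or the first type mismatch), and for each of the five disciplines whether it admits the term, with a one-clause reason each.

variable uses: val ×2; env ×1; req (λ-bound) ×0; key (λ-bound) ×0
use order (left to right): val, val, env
typing: ✓ — (C → B) → C → A
ordered: ✗ — needs contraction — val ×2; unused: req, key — weakening required
linear: ✗ — needs contraction — val ×2; unused: req, key — weakening required
affine: ✗ — needs contraction — val ×2
relevant: ✗ — unused: req, key — weakening required
unrestricted: ✓ — simply typable at (C → B) → C → A; W, C, E all held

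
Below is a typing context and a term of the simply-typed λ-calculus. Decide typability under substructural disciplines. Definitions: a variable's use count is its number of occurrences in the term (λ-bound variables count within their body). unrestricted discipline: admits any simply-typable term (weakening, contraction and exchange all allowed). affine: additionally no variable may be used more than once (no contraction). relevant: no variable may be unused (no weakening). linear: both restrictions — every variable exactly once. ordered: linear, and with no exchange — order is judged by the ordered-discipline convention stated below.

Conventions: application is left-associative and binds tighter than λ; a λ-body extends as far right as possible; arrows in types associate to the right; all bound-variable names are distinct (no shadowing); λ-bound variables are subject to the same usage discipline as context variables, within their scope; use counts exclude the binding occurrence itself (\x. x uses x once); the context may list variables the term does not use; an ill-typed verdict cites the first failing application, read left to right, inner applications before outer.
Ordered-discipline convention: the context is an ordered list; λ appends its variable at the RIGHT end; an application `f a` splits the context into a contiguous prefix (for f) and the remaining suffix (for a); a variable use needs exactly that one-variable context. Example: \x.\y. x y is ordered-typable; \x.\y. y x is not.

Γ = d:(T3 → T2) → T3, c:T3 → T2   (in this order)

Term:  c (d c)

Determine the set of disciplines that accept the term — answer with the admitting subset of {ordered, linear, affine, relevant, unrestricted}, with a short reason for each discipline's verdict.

accepted by: relevant, unrestricted
variable uses: d ×1; c ×2
left-to-right use order: c, d, c
typing: well-typed — term : T2
ordered: ✗, uses contraction: c ×2
linear: ✗, uses contraction: c ×2
affine: ✗, uses contraction: c ×2
relevant: ✓, none of d, c goes unused
unrestricted: ✓, type-checks (T2) and nothing is barred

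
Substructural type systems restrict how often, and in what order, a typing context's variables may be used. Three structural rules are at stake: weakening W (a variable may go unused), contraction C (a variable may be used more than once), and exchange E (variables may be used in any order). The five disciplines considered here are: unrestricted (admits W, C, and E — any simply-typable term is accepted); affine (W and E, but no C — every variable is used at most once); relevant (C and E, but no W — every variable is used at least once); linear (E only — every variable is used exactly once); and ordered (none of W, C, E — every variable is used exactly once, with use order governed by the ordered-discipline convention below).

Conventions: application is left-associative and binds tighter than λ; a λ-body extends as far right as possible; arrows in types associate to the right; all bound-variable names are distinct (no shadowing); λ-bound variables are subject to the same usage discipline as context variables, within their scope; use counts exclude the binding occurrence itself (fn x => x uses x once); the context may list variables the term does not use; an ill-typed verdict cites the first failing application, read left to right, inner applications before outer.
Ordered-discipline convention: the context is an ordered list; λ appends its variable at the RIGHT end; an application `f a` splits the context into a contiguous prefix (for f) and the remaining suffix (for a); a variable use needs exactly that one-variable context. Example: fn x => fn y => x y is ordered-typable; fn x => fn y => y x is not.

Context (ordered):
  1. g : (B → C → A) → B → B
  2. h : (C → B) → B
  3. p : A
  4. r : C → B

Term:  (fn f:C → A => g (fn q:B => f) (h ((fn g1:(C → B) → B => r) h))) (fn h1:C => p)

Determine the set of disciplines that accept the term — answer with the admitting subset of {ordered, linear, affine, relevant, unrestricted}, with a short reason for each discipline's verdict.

admitted in: unrestricted
variable uses: g ×1; h ×2; p ×1; r ×1; f (λ-bound) ×1; q (λ-bound) ×0; g1 (λ-bound) ×0; h1 (λ-bound) ×0
left-to-right use order: g, f, h, r, h, p
typing: well-typed — term : B
ordered ✗ (needs contraction — h ×2; q, g1, h1 never used (weakening))
linear ✗ (needs contraction — h ×2; q, g1, h1 never used (weakening))
affine ✗ (needs contraction — h ×2)
relevant ✗ (q, g1, h1 never used (weakening))
unrestricted ✓ (well-typed at B; no restrictions here)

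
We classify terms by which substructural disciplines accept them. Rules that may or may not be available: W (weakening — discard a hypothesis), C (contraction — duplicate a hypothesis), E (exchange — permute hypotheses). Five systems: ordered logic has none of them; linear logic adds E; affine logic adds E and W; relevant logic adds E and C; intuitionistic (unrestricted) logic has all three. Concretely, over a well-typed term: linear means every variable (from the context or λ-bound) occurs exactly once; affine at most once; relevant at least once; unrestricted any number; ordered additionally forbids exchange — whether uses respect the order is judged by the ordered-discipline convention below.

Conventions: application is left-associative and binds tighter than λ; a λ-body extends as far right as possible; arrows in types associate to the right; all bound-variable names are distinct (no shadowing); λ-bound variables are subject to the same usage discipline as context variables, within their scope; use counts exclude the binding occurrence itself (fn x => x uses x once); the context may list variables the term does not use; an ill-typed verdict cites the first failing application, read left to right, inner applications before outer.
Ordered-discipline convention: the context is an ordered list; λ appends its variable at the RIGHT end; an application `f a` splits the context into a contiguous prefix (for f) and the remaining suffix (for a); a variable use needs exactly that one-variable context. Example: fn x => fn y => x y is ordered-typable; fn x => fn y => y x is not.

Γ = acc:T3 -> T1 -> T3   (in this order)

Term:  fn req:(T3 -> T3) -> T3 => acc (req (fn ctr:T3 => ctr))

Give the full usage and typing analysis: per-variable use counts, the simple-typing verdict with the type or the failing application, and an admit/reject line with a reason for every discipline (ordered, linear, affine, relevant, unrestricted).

counts: acc: 1, req [bound]: 1, ctr [bound]: 1
uses in reading order: acc, req, ctr
typing: ✓ — ((T3 -> T3) -> T3) -> T1 -> T3
ordered ✓ (acc, req, ctr once each; derivable with no W/C/E)
linear ✓ (exactly-once usage across acc, req, ctr)
affine ✓ (at most one use each (acc, req, ctr))
relevant ✓ (every one of acc, req, ctr appears)
unrestricted ✓ (simply typable at ((T3 -> T3) -> T3) -> T1 -> T3; W, C, E all held)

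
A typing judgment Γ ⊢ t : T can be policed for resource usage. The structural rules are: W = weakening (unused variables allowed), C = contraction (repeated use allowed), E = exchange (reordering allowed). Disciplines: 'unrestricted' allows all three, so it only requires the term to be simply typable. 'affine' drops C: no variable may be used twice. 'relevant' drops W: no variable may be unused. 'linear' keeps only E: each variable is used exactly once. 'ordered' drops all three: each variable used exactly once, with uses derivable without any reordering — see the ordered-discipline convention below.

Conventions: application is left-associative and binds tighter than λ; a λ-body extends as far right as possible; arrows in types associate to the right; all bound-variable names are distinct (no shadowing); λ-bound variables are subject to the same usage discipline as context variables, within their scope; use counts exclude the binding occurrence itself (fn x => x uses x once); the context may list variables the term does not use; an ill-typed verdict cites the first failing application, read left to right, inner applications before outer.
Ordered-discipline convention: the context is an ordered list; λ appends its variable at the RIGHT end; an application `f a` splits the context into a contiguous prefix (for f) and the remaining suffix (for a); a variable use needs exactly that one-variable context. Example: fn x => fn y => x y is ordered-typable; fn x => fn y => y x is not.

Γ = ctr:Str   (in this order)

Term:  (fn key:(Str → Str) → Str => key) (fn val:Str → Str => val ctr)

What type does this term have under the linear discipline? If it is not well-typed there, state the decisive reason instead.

term : (Str → Str) → Str
use counts: ctr: 1×, key (λ-bound): 1×, val (λ-bound): 1×
use order (left to right): key, val, ctr
typing: well-typed — term : (Str → Str) → Str
summary: ordered ✗ · linear ✓ · affine ✓ · relevant ✓ · unrestricted ✓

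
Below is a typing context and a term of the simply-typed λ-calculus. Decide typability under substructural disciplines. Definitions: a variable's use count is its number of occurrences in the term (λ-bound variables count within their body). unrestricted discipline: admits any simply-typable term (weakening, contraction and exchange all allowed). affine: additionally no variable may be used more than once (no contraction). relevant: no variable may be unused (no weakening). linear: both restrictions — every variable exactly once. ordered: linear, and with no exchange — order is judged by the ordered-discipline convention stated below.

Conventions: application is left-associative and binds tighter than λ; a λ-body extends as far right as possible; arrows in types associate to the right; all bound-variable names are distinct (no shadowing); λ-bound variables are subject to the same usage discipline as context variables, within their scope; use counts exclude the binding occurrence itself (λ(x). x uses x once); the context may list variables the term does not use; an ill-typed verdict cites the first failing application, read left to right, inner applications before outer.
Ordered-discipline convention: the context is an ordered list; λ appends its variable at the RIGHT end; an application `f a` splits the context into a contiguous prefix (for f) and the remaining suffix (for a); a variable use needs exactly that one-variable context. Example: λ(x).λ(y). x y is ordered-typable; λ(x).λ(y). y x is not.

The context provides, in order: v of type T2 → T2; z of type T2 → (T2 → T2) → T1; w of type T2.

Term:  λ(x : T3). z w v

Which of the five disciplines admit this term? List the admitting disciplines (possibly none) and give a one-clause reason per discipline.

admitted in: affine, unrestricted
usage: v: 1×, z: 1×, w: 1×, x [bound]: 0×
left-to-right use order: z, w, v
typing: well-typed — term : T3 → T1
ordered ✗ (x never used (weakening))
linear ✗ (x never used (weakening))
affine ✓ (none of v, z, w, x used more than once)
relevant ✗ (x never used (weakening))
unrestricted ✓ (type-checks (T3 → T1) and nothing is barred)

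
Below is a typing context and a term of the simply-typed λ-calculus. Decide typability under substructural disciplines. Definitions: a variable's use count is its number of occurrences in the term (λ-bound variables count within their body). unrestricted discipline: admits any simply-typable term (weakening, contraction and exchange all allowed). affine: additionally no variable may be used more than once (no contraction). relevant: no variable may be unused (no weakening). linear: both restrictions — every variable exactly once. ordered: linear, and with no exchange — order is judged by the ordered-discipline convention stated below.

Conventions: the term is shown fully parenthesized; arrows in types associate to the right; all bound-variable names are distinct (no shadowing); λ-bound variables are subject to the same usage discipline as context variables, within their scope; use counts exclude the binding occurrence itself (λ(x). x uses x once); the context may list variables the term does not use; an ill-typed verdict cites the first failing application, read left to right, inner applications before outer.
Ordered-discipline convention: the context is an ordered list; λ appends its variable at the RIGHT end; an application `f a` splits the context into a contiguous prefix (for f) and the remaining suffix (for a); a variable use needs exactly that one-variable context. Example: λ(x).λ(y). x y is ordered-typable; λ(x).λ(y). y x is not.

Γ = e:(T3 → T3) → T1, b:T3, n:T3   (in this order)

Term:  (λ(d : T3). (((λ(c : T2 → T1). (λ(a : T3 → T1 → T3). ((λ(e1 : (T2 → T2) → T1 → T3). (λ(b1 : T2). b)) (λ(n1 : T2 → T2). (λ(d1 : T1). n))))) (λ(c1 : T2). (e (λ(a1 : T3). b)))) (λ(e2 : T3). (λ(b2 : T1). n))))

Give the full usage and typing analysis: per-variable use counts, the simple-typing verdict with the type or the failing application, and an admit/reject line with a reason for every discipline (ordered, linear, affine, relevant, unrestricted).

variable uses: e: 1×, b: 2×, n: 2×, d [bound]: 0×, c [bound]: 0×, a [bound]: 0×, e1 [bound]: 0×, b1 [bound]: 0×, n1 [bound]: 0×, d1 [bound]: 0×, c1 [bound]: 0×, a1 [bound]: 0×, e2 [bound]: 0×, b2 [bound]: 0×
left-to-right use order: b, n, e, b, n
typing: well-typed — term : T3 → T2 → T3
ordered ✗ (uses contraction: b ×2, n ×2; d, c, a, e1, b1, n1, d1, c1, a1, e2, b2 never used (weakening))
linear ✗ (uses contraction: b ×2, n ×2; d, c, a, e1, b1, n1, d1, c1, a1, e2, b2 never used (weakening))
affine ✗ (uses contraction: b ×2, n ×2)
relevant ✗ (d, c, a, e1, b1, n1, d1, c1, a1, e2, b2 never used (weakening))
unrestricted ✓ (typability at T3 → T2 → T3 is all that's needed)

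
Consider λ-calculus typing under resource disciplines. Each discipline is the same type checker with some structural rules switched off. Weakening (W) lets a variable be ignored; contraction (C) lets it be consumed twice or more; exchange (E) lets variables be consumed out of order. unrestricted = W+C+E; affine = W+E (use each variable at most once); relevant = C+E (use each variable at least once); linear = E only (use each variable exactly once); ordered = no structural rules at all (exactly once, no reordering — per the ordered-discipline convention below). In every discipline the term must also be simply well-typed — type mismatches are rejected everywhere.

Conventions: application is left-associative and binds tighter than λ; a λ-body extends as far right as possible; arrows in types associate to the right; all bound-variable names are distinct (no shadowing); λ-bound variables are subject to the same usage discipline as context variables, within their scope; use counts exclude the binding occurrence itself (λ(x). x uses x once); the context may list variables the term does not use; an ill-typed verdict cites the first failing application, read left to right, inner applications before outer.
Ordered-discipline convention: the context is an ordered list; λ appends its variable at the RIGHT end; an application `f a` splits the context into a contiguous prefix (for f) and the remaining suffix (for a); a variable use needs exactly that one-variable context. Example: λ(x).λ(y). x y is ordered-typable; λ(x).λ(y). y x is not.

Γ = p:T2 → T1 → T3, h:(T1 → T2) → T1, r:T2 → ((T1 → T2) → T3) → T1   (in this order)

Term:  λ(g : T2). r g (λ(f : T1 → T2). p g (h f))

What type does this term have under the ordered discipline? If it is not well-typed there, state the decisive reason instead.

not well-typed under ordered — repeated use of g ×2
counts: p: 1, h: 1, r: 1, g (bound): 2, f (bound): 1
order of uses: r, g, p, g, h, f
typing: the term checks, with type T2 → T1
across the five disciplines: ordered ✗ · linear ✗ · affine ✗ · relevant ✓ · unrestricted ✓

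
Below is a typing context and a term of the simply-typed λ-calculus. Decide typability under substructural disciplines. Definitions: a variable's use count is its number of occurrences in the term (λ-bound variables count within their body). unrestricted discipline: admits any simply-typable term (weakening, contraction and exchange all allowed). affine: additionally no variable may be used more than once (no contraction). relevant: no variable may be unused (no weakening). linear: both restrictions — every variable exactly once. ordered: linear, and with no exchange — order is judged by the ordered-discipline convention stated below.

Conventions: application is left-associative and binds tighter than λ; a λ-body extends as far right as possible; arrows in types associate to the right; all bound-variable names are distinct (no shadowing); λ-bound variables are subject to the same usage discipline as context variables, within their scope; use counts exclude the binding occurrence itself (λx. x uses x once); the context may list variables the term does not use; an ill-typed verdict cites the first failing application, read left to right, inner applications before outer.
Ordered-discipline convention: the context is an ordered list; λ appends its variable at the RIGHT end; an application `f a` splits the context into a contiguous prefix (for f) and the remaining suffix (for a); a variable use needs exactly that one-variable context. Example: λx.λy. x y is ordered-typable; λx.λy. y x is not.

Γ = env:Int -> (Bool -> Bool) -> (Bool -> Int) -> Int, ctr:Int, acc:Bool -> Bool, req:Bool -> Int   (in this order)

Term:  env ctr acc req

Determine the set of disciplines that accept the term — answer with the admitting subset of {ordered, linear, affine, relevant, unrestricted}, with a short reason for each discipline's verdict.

admitted by: ordered, linear, affine, relevant, unrestricted
usage: env ×1; ctr ×1; acc ×1; req ×1
use order (left to right): env, ctr, acc, req
typing: the term checks, with type Int
ordered ✓ (env, ctr, acc, req once each; derivable with no W/C/E)
linear ✓ (single use per variable (env, ctr, acc, req))
affine ✓ (no duplicate uses among env, ctr, acc, req)
relevant ✓ (env, ctr, acc, req: all used, weakening unneeded)
unrestricted ✓ (type-checks (Int) and nothing is barred)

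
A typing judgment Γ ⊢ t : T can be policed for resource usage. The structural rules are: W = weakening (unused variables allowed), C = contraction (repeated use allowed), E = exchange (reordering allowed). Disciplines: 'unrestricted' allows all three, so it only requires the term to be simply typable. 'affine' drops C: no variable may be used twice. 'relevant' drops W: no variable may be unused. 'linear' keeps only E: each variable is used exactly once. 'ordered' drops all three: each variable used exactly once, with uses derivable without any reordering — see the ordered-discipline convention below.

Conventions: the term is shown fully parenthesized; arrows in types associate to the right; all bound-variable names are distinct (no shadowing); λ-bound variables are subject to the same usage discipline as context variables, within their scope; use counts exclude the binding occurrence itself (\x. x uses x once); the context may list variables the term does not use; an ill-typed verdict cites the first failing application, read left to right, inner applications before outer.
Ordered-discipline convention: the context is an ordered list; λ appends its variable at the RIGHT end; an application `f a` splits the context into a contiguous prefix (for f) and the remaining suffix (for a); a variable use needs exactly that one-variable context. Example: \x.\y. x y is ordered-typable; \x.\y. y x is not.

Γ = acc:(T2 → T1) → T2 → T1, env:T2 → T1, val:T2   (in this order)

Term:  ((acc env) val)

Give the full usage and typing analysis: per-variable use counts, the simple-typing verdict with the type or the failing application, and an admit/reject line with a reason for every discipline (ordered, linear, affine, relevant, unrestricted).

use counts: acc=1; env=1; val=1
uses in reading order: acc, env, val
typing: well-typed at T1
ordered ✓ (acc, env, val once each; derivable with no W/C/E)
linear ✓ (each of acc, env, val used exactly once)
affine ✓ (no duplicate uses among acc, env, val)
relevant ✓ (none of acc, env, val goes unused)
unrestricted ✓ (typability at T1 is all that's needed)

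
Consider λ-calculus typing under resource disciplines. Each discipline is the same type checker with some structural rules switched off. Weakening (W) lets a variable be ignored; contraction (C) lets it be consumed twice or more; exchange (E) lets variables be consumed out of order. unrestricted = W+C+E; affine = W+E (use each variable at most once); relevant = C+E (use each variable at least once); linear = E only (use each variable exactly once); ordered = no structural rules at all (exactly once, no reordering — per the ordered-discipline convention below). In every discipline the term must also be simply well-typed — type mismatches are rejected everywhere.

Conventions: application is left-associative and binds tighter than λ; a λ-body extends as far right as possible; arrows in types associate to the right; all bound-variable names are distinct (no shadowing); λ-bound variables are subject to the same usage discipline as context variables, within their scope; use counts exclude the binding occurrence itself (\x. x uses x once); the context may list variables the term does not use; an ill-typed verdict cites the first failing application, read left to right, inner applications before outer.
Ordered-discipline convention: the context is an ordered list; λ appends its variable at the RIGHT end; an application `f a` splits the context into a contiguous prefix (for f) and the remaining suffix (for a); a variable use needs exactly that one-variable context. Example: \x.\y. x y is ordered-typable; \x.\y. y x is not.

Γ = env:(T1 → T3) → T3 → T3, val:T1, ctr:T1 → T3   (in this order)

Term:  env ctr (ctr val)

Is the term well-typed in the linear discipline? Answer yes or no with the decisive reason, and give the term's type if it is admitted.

no — ctr ×2 used more than once (contraction)
counts: env=1; val=1; ctr=2
order of uses: env, ctr, ctr, val
typing: ✓ — T3
across the five disciplines: ordered ✗ | linear ✗ | affine ✗ | relevant ✓ | unrestricted ✓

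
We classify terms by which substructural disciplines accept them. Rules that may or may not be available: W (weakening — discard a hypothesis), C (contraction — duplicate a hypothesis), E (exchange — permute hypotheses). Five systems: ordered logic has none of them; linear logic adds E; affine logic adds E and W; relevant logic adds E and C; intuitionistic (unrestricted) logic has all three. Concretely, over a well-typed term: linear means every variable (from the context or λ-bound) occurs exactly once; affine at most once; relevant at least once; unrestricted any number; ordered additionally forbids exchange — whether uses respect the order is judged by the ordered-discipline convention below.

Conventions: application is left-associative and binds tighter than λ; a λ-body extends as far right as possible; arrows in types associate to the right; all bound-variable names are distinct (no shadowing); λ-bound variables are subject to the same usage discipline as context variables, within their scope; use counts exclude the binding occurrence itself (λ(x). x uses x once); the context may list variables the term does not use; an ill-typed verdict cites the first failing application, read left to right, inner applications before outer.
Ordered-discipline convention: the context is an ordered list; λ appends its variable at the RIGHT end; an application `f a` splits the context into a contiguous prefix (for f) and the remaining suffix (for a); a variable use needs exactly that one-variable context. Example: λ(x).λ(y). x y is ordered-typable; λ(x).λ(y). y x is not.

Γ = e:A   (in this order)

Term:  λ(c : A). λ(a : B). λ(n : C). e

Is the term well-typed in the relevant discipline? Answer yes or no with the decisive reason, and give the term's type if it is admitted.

no — needs weakening: c, a, n unused
use counts: e: 1×; c (bound): 0×; a (bound): 0×; n (bound): 0×
left-to-right use order: e
typing: well-typed — term : A -> B -> C -> A
across the five disciplines: ordered ✗; linear ✗; affine ✓; relevant ✗; unrestricted ✓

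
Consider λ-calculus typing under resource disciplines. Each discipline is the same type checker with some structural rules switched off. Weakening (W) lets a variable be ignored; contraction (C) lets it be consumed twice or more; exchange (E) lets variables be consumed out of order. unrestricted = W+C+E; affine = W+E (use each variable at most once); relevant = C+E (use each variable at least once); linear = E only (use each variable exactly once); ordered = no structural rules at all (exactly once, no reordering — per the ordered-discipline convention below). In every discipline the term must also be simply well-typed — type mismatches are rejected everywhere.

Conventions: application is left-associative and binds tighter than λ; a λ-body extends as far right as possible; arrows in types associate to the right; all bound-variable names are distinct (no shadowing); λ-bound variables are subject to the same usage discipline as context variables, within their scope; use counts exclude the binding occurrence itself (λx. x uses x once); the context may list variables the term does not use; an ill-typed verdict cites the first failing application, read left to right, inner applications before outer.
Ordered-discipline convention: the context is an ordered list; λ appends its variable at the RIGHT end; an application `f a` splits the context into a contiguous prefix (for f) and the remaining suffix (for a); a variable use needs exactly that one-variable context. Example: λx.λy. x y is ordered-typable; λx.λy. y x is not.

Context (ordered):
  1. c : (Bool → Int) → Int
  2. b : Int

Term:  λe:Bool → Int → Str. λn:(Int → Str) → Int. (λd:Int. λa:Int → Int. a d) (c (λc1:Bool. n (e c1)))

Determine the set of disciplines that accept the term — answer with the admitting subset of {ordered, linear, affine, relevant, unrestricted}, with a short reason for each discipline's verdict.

accepted by: affine, unrestricted
use counts: c=1, b=0, e [bound]=1, n [bound]=1, d [bound]=1, a [bound]=1, c1 [bound]=1
uses in reading order: a, d, c, n, e, c1
typing: well-typed — term : (Bool → Int → Str) → ((Int → Str) → Int) → (Int → Int) → Int
ordered ✗ (needs weakening: b unused)
linear ✗ (needs weakening: b unused)
affine ✓ (at most one use each (c, b, e, n, d, a, c1))
relevant ✗ (needs weakening: b unused)
unrestricted ✓ (simply typable at (Bool → Int → Str) → ((Int → Str) → Int) → (Int → Int) → Int; W, C, E all held)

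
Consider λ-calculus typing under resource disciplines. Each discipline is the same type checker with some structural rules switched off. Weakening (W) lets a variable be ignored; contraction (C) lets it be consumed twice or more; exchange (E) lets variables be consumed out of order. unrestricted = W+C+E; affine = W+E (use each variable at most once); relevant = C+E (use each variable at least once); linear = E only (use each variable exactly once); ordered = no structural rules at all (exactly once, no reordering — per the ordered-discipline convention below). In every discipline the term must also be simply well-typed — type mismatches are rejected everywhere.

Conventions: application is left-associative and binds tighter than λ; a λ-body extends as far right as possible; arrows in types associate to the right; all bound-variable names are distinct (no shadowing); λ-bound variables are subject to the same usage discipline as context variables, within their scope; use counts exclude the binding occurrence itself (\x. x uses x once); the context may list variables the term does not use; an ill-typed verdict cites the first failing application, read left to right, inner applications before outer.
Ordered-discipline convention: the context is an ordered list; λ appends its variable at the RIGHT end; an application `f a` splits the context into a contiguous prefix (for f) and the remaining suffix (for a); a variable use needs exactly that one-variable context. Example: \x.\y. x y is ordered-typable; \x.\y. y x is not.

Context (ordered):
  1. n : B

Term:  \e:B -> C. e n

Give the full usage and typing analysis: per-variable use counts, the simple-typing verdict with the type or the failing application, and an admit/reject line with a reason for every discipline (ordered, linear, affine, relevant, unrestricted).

counts: n=1; e (bound)=1
left-to-right use order: e, n
typing: ✓ — (B -> C) -> C
ordered: ✗ — needs exchange: uses follow e, n
linear: ✓ — single use per variable (n, e)
affine: ✓ — none of n, e used more than once
relevant: ✓ — at least one use each (n, e)
unrestricted: ✓ — type-checks ((B -> C) -> C) and nothing is barred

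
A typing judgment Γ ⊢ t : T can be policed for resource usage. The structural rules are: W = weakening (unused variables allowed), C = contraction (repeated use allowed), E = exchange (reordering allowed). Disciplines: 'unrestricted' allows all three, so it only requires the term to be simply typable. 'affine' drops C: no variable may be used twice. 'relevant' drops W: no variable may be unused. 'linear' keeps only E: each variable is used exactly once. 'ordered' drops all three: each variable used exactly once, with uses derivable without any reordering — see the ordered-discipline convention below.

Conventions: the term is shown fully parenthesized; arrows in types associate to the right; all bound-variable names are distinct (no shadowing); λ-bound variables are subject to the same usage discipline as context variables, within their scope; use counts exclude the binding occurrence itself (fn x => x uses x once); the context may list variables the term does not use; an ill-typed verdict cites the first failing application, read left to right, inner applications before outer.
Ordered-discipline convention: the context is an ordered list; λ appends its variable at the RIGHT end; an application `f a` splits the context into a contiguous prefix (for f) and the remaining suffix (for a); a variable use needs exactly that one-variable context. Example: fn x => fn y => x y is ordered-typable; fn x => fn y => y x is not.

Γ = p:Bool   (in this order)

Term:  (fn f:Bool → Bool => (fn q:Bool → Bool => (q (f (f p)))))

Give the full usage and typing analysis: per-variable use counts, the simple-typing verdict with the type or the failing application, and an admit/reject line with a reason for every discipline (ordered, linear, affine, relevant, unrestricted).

use counts: p ×1; f (λ-bound) ×2; q (λ-bound) ×1
uses in reading order: q, f, f, p
typing: well-typed at (Bool → Bool) → (Bool → Bool) → Bool
ordered: ✗ — uses contraction: f ×2
linear: ✗ — uses contraction: f ×2
affine: ✗ — uses contraction: f ×2
relevant: ✓ — every one of p, f, q appears
unrestricted: ✓ — typability at (Bool → Bool) → (Bool → Bool) → Bool is all that's needed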